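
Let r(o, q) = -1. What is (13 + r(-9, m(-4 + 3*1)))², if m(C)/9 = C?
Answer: 144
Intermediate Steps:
m(C) = 9*C
(13 + r(-9, m(-4 + 3*1)))² = (13 - 1)² = 12² = 144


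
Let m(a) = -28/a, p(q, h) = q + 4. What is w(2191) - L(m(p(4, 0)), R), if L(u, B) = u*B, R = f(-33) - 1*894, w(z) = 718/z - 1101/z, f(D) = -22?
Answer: -7024729/2191 ≈ -3206.2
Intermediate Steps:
p(q, h) = 4 + q
w(z) = -383/z
R = -916 (R = -22 - 1*894 = -22 - 894 = -916)
L(u, B) = B*u
w(2191) - L(m(p(4, 0)), R) = -383/2191 - (-916)*(-28/(4 + 4)) = -383*1/2191 - (-916)*(-28/8) = -383/2191 - (-916)*(-28*1/8) = -383/2191 - (-916)*(-7)/2 = -383/2191 - 1*3206 = -383/2191 - 3206 = -7024729/2191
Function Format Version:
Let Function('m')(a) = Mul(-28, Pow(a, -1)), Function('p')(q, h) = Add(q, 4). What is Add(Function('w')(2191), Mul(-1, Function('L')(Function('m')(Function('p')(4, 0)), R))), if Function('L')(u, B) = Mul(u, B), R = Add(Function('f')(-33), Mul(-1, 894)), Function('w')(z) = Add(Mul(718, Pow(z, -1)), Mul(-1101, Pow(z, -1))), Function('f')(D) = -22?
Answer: Rational(-7024729, 2191) ≈ -3206.2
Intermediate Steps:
Function('p')(q, h) = Add(4, q)
Function('w')(z) = Mul(-383, Pow(z, -1))
R = -916 (R = Add(-22, Mul(-1, 894)) = Add(-22, -894) = -916)
Function('L')(u, B) = Mul(B, u)
Add(Function('w')(2191), Mul(-1, Function('L')(Function('m')(Function('p')(4, 0)), R))) = Add(Mul(-383, Pow(2191, -1)), Mul(-1, Mul(-916, Mul(-28, Pow(Add(4, 4), -1))))) = Add(Mul(-383, Rational(1, 2191)), Mul(-1, Mul(-916, Mul(-28, Pow(8, -1))))) = Add(Rational(-383, 2191), Mul(-1, Mul(-916, Mul(-28, Rational(1, 8))))) = Add(Rational(-383, 2191), Mul(-1, Mul(-916, Rational(-7, 2)))) = Add(Rational(-383, 2191), Mul(-1, 3206)) = Add(Rational(-383, 2191), -3206) = Rational(-7024729, 2191)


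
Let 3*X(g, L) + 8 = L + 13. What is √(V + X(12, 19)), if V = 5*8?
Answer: 4*√3 ≈ 6.9282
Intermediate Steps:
X(g, L) = 5/3 + L/3 (X(g, L) = -8/3 + (L + 13)/3 = -8/3 + (13 + L)/3 = -8/3 + (13/3 + L/3) = 5/3 + L/3)
V = 40
√(V + X(12, 19)) = √(40 + (5/3 + (⅓)*19)) = √(40 + (5/3 + 19/3)) = √(40 + 8) = √48 = 4*√3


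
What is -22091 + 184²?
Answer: 11765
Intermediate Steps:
-22091 + 184² = -22091 + 33856 = 11765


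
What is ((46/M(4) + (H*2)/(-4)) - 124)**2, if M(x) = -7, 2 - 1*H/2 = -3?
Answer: 900601/49 ≈ 18380.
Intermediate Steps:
H = 10 (H = 4 - 2*(-3) = 4 + 6 = 10)
((46/M(4) + (H*2)/(-4)) - 124)**2 = ((46/(-7) + (10*2)/(-4)) - 124)**2 = ((46*(-1/7) + 20*(-1/4)) - 124)**2 = ((-46/7 - 5) - 124)**2 = (-81/7 - 124)**2 = (-949/7)**2 = 900601/49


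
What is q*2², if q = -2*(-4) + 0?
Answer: 32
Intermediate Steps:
q = 8 (q = 8 + 0 = 8)
q*2² = 8*2² = 8*4 = 32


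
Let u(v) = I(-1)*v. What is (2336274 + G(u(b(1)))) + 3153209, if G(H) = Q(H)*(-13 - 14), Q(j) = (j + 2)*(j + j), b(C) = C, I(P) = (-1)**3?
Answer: 5489537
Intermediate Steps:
I(P) = -1
Q(j) = 2*j*(2 + j) (Q(j) = (2 + j)*(2*j) = 2*j*(2 + j))
u(v) = -v
G(H) = -54*H*(2 + H) (G(H) = (2*H*(2 + H))*(-13 - 14) = (2*H*(2 + H))*(-27) = -54*H*(2 + H))
(2336274 + G(u(b(1)))) + 3153209 = (2336274 - 54*(-1*1)*(2 - 1*1)) + 3153209 = (2336274 - 54*(-1)*(2 - 1)) + 3153209 = (2336274 - 54*(-1)*1) + 3153209 = (2336274 + 54) + 3153209 = 2336328 + 3153209 = 5489537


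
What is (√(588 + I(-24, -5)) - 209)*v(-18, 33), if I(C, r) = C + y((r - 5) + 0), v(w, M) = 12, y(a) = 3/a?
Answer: -2508 + 6*√56370/5 ≈ -2223.1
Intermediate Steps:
I(C, r) = C + 3/(-5 + r) (I(C, r) = C + 3/((r - 5) + 0) = C + 3/((-5 + r) + 0) = C + 3/(-5 + r))
(√(588 + I(-24, -5)) - 209)*v(-18, 33) = (√(588 + (3 - 24*(-5 - 5))/(-5 - 5)) - 209)*12 = (√(588 + (3 - 24*(-10))/(-10)) - 209)*12 = (√(588 - (3 + 240)/10) - 209)*12 = (√(588 - ⅒*243) - 209)*12 = (√(588 - 243/10) - 209)*12 = (√(5637/10) - 209)*12 = (√56370/10 - 209)*12 = (-209 + √56370/10)*12 = -2508 + 6*√56370/5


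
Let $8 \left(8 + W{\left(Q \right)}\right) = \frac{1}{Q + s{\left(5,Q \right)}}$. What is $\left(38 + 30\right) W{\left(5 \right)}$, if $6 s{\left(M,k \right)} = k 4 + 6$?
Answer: $- \frac{30413}{56} \approx -543.09$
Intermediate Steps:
$s{\left(M,k \right)} = 1 + \frac{2 k}{3}$ ($s{\left(M,k \right)} = \frac{k 4 + 6}{6} = \frac{4 k + 6}{6} = \frac{6 + 4 k}{6} = 1 + \frac{2 k}{3}$)
$W{\left(Q \right)} = -8 + \frac{1}{8 \left(1 + \frac{5 Q}{3}\right)}$ ($W{\left(Q \right)} = -8 + \frac{1}{8 \left(Q + \left(1 + \frac{2 Q}{3}\right)\right)} = -8 + \frac{1}{8 \left(1 + \frac{5 Q}{3}\right)}$)
$\left(38 + 30\right) W{\left(5 \right)} = \left(38 + 30\right) \frac{-189 - 1600}{8 \left(3 + 5 \cdot 5\right)} = 68 \frac{-189 - 1600}{8 \left(3 + 25\right)} = 68 \cdot \frac{1}{8} \cdot \frac{1}{28} \left(-1789\right) = 68 \left(- \frac{1789}{224}\right) = - \frac{30413}{56}$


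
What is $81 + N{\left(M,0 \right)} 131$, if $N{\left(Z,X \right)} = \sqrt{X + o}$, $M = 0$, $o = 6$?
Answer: $81 + 131 \sqrt{6} \approx 401.88$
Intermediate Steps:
$N{\left(Z,X \right)} = \sqrt{6 + X}$ ($N{\left(Z,X \right)} = \sqrt{X + 6} = \sqrt{6 + X}$)
$81 + N{\left(M,0 \right)} 131 = 81 + \sqrt{6 + 0} \cdot 131 = 81 + \sqrt{6} \cdot 131 = 81 + 131 \sqrt{6}$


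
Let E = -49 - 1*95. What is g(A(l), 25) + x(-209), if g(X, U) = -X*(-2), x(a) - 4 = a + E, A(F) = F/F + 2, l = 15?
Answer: -343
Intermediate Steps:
A(F) = 3 (A(F) = 1 + 2 = 3)
E = -144 (E = -49 - 95 = -144)
x(a) = -140 + a (x(a) = 4 + (a - 144) = 4 + (-144 + a) = -140 + a)
g(X, U) = 2*X
g(A(l), 25) + x(-209) = 2*3 + (-140 - 209) = 6 - 349 = -343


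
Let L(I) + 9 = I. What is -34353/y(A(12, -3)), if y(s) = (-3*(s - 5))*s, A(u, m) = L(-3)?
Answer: 3817/68 ≈ 56.132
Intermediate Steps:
L(I) = -9 + I
A(u, m) = -12 (A(u, m) = -9 - 3 = -12)
y(s) = s*(15 - 3*s) (y(s) = (-3*(-5 + s))*s = (15 - 3*s)*s = s*(15 - 3*s))
-34353/y(A(12, -3)) = -34353*(-1/(36*(5 - 1*(-12)))) = -34353*(-1/(36*(5 + 12))) = -34353/(3*(-12)*17) = -34353/(-612) = -34353*(-1/612) = 3817/68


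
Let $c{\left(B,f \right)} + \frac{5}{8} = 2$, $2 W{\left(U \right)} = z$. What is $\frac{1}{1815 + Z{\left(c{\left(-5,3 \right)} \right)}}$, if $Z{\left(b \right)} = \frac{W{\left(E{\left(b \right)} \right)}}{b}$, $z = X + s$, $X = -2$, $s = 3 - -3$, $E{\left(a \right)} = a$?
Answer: $\frac{11}{19981} \approx 0.00055052$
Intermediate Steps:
$s = 6$ ($s = 3 + 3 = 6$)
$z = 4$ ($z = -2 + 6 = 4$)
$W{\left(U \right)} = 2$ ($W{\left(U \right)} = \frac{1}{2} \cdot 4 = 2$)
$c{\left(B,f \right)} = \frac{11}{8}$ ($c{\left(B,f \right)} = - \frac{5}{8} + 2 = \frac{11}{8}$)
$Z{\left(b \right)} = \frac{2}{b}$
$\frac{1}{1815 + Z{\left(c{\left(-5,3 \right)} \right)}} = \frac{1}{1815 + \frac{2}{\frac{11}{8}}} = \frac{1}{1815 + 2 \cdot \frac{8}{11}} = \frac{1}{1815 + \frac{16}{11}} = \frac{1}{\frac{19981}{11}} = \frac{11}{19981}$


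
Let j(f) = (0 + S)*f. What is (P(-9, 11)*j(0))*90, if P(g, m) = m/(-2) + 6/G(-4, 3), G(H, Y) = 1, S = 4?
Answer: 0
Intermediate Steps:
j(f) = 4*f (j(f) = (0 + 4)*f = 4*f)
P(g, m) = 6 - m/2 (P(g, m) = m/(-2) + 6/1 = m*(-½) + 6*1 = -m/2 + 6 = 6 - m/2)
(P(-9, 11)*j(0))*90 = ((6 - ½*11)*(4*0))*90 = ((6 - 11/2)*0)*90 = ((½)*0)*90 = 0*90 = 0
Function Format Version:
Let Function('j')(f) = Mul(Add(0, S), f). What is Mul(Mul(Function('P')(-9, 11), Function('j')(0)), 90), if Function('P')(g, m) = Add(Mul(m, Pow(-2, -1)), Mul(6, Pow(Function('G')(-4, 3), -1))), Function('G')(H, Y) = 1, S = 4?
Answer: 0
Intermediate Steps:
Function('j')(f) = Mul(4, f) (Function('j')(f) = Mul(Add(0, 4), f) = Mul(4, f))
Function('P')(g, m) = Add(6, Mul(Rational(-1, 2), m)) (Function('P')(g, m) = Add(Mul(m, Pow(-2, -1)), Mul(6, Pow(1, -1))) = Add(Mul(m, Rational(-1, 2)), Mul(6, 1)) = Add(Mul(Rational(-1, 2), m), 6) = Add(6, Mul(Rational(-1, 2), m)))
Mul(Mul(Function('P')(-9, 11), Function('j')(0)), 90) = Mul(Mul(Add(6, Mul(Rational(-1, 2), 11)), Mul(4, 0)), 90) = Mul(Mul(Add(6, Rational(-11, 2)), 0), 90) = Mul(Mul(Rational(1, 2), 0), 90) = Mul(0, 90) = 0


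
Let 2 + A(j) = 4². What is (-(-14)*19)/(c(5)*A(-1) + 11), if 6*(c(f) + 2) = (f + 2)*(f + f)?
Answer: 798/439 ≈ 1.8178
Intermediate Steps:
c(f) = -2 + f*(2 + f)/3 (c(f) = -2 + ((f + 2)*(f + f))/6 = -2 + ((2 + f)*(2*f))/6 = -2 + (2*f*(2 + f))/6 = -2 + f*(2 + f)/3)
A(j) = 14 (A(j) = -2 + 4² = -2 + 16 = 14)
(-(-14)*19)/(c(5)*A(-1) + 11) = (-(-14)*19)/((-2 + (⅓)*5² + (⅔)*5)*14 + 11) = (-1*(-266))/((-2 + (⅓)*25 + 10/3)*14 + 11) = 266/((-2 + 25/3 + 10/3)*14 + 11) = 266/((29/3)*14 + 11) = 266/(406/3 + 11) = 266/(439/3) = 266*(3/439) = 798/439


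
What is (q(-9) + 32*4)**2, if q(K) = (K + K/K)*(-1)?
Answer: 18496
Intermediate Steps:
q(K) = -1 - K (q(K) = (K + 1)*(-1) = (1 + K)*(-1) = -1 - K)
(q(-9) + 32*4)**2 = ((-1 - 1*(-9)) + 32*4)**2 = ((-1 + 9) + 128)**2 = (8 + 128)**2 = 136**2 = 18496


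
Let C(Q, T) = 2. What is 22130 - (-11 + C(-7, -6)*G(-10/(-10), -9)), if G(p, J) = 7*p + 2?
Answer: 22123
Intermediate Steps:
G(p, J) = 2 + 7*p
22130 - (-11 + C(-7, -6)*G(-10/(-10), -9)) = 22130 - (-11 + 2*(2 + 7*(-10/(-10)))) = 22130 - (-11 + 2*(2 + 7*(-10*(-1/10)))) = 22130 - (-11 + 2*(2 + 7*1)) = 22130 - (-11 + 2*(2 + 7)) = 22130 - (-11 + 2*9) = 22130 - (-11 + 18) = 22130 - 1*7 = 22130 - 7 = 22123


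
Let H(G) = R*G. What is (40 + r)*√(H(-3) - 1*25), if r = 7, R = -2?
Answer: 47*I*√19 ≈ 204.87*I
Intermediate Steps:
H(G) = -2*G
(40 + r)*√(H(-3) - 1*25) = (40 + 7)*√(-2*(-3) - 1*25) = 47*√(6 - 25) = 47*√(-19) = 47*(I*√19) = 47*I*√19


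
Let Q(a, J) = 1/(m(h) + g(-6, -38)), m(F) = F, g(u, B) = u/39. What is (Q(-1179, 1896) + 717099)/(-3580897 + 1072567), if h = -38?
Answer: -355681091/1244131680 ≈ -0.28589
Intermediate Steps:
g(u, B) = u/39
Q(a, J) = -13/496 (Q(a, J) = 1/(-38 + (1/39)*(-6)) = 1/(-38 - 2/13) = 1/(-496/13) = -13/496)
(Q(-1179, 1896) + 717099)/(-3580897 + 1072567) = (-13/496 + 717099)/(-3580897 + 1072567) = (355681091/496)/(-2508330) = (355681091/496)*(-1/2508330) = -355681091/1244131680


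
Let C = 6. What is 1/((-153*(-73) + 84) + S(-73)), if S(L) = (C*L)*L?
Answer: 1/43227 ≈ 2.3134e-5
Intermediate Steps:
S(L) = 6*L² (S(L) = (6*L)*L = 6*L²)
1/((-153*(-73) + 84) + S(-73)) = 1/((-153*(-73) + 84) + 6*(-73)²) = 1/((11169 + 84) + 6*5329) = 1/(11253 + 31974) = 1/43227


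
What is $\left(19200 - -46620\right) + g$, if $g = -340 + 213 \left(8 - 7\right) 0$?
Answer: $65480$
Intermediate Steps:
$g = -340$ ($g = -340 + 213 \cdot 1 \cdot 0 = -340 + 213 \cdot 0 = -340 + 0 = -340$)
$\left(19200 - -46620\right) + g = \left(19200 - -46620\right) - 340 = \left(19200 + 46620\right) - 340 = 65820 - 340 = 65480$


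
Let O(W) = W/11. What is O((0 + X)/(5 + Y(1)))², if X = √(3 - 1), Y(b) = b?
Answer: 1/2178 ≈ 0.00045914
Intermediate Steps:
X = √2 ≈ 1.4142
O(W) = W/11 (O(W) = W*(1/11) = W/11)
O((0 + X)/(5 + Y(1)))² = (((0 + √2)/(5 + 1))/11)² = ((√2/6)/11)² = (√2/66)² = 1/2178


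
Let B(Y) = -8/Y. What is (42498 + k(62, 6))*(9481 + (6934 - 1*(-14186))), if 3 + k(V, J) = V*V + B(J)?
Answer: 4253936813/3 ≈ 1.4180e+9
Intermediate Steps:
k(V, J) = -3 + V² - 8/J (k(V, J) = -3 + (V*V - 8/J) = -3 + (V² - 8/J) = -3 + V² - 8/J)
(42498 + k(62, 6))*(9481 + (6934 - 1*(-14186))) = (42498 + (-3 + 62² - 8/6))*(9481 + (6934 - 1*(-14186))) = (42498 + (-3 + 3844 - 8*⅙))*(9481 + (6934 + 14186)) = (42498 + (-3 + 3844 - 4/3))*(9481 + 21120) = (42498 + 11519/3)*30601 = (139013/3)*30601 = 4253936813/3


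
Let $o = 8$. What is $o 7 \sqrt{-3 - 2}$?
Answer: $56 i \sqrt{5} \approx 125.22 i$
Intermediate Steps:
$o 7 \sqrt{-3 - 2} = 8 \cdot 7 \sqrt{-3 - 2} = 56 \sqrt{-5} = 56 i \sqrt{5}$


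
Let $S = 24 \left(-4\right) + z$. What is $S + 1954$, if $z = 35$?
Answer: $1893$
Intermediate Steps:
$S = -61$ ($S = 24 \left(-4\right) + 35 = -96 + 35 = -61$)
$S + 1954 = -61 + 1954 = 1893$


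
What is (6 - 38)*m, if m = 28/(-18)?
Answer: 448/9 ≈ 49.778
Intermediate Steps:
m = -14/9 (m = 28*(-1/18) = -14/9 ≈ -1.5556)
(6 - 38)*m = (6 - 38)*(-14/9) = -32*(-14/9) = 448/9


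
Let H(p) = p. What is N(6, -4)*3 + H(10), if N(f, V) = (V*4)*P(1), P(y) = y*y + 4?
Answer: -230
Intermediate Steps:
P(y) = 4 + y² (P(y) = y² + 4 = 4 + y²)
N(f, V) = 20*V (N(f, V) = (V*4)*(4 + 1²) = (4*V)*(4 + 1) = (4*V)*5 = 20*V)
N(6, -4)*3 + H(10) = (20*(-4))*3 + 10 = -80*3 + 10 = -240 + 10 = -230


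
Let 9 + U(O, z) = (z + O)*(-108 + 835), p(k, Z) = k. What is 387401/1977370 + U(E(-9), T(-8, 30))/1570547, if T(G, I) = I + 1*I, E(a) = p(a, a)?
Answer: 681728629507/3105552521390 ≈ 0.21952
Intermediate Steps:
E(a) = a
T(G, I) = 2*I (T(G, I) = I + I = 2*I)
U(O, z) = -9 + 727*O + 727*z (U(O, z) = -9 + (z + O)*(-108 + 835) = -9 + (O + z)*727 = -9 + (727*O + 727*z) = -9 + 727*O + 727*z)
387401/1977370 + U(E(-9), T(-8, 30))/1570547 = 387401/1977370 + (-9 + 727*(-9) + 727*(2*30))/1570547 = 387401*(1/1977370) + (-9 - 6543 + 727*60)*(1/1570547) = 387401/1977370 + (-9 - 6543 + 43620)*(1/1570547) = 387401/1977370 + 37068*(1/1570547) = 387401/1977370 + 37068/1570547 = 681728629507/3105552521390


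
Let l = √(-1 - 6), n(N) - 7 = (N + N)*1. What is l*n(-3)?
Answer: I*√7 ≈ 2.6458*I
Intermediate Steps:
n(N) = 7 + 2*N (n(N) = 7 + (N + N)*1 = 7 + (2*N)*1 = 7 + 2*N)
l = I*√7 (l = √(-7) = I*√7 ≈ 2.6458*I)
l*n(-3) = (I*√7)*(7 + 2*(-3)) = (I*√7)*(7 - 6) = (I*√7)*1 = I*√7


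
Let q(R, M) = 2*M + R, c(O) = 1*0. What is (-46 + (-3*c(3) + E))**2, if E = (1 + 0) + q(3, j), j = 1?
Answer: 1600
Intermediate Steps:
c(O) = 0
q(R, M) = R + 2*M
E = 6 (E = (1 + 0) + (3 + 2*1) = 1 + (3 + 2) = 1 + 5 = 6)
(-46 + (-3*c(3) + E))**2 = (-46 + (-3*0 + 6))**2 = (-46 + (0 + 6))**2 = (-46 + 6)**2 = (-40)**2 = 1600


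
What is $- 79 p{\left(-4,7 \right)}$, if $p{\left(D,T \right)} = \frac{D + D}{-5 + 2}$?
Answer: $- \frac{632}{3} \approx -210.67$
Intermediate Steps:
$p{\left(D,T \right)} = - \frac{2 D}{3}$ ($p{\left(D,T \right)} = \frac{2 D}{-3} = 2 D \left(- \frac{1}{3}\right) = - \frac{2 D}{3}$)
$- 79 p{\left(-4,7 \right)} = - 79 \left(\left(- \frac{2}{3}\right) \left(-4\right)\right) = \left(-79\right) \frac{8}{3} = - \frac{632}{3}$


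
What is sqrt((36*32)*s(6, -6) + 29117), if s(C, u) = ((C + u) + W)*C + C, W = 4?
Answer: sqrt(63677) ≈ 252.34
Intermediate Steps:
s(C, u) = C + C*(4 + C + u) (s(C, u) = ((C + u) + 4)*C + C = (4 + C + u)*C + C = C*(4 + C + u) + C = C + C*(4 + C + u))
sqrt((36*32)*s(6, -6) + 29117) = sqrt((36*32)*(6*(5 + 6 - 6)) + 29117) = sqrt(1152*(6*5) + 29117) = sqrt(1152*30 + 29117) = sqrt(34560 + 29117) = sqrt(63677)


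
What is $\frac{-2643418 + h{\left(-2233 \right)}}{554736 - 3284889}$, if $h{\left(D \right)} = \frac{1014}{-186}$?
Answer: $\frac{81946127}{84634743} \approx 0.96823$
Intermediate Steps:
$h{\left(D \right)} = - \frac{169}{31}$ ($h{\left(D \right)} = 1014 \left(- \frac{1}{186}\right) = - \frac{169}{31}$)
$\frac{-2643418 + h{\left(-2233 \right)}}{554736 - 3284889} = \frac{-2643418 - \frac{169}{31}}{554736 - 3284889} = - \frac{81946127}{31 \left(-2730153\right)} = \left(- \frac{81946127}{31}\right) \left(- \frac{1}{2730153}\right) = \frac{81946127}{84634743}$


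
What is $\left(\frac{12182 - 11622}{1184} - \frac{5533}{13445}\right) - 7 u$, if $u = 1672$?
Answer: $- \frac{11644599587}{994930} \approx -11704.0$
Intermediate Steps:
$\left(\frac{12182 - 11622}{1184} - \frac{5533}{13445}\right) - 7 u = \left(\frac{12182 - 11622}{1184} - \frac{5533}{13445}\right) - 7 \cdot 1672 = \left(\left(12182 - 11622\right) \frac{1}{1184} - \frac{5533}{13445}\right) - 11704 = \left(560 \cdot \frac{1}{1184} - \frac{5533}{13445}\right) - 11704 = \left(\frac{35}{74} - \frac{5533}{13445}\right) - 11704 = \frac{61133}{994930} - 11704 = - \frac{11644599587}{994930}$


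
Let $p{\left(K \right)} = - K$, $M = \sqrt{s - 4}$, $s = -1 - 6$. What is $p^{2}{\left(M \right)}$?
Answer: $-11$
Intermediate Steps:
$s = -7$ ($s = -1 - 6 = -7$)
$M = i \sqrt{11}$ ($M = \sqrt{-7 - 4} = \sqrt{-11} = i \sqrt{11} \approx 3.3166 i$)
$p^{2}{\left(M \right)} = \left(- i \sqrt{11}\right)^{2} = -11$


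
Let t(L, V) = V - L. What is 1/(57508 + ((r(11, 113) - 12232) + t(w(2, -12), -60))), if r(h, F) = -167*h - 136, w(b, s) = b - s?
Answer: 1/43229 ≈ 2.3133e-5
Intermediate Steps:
r(h, F) = -136 - 167*h
1/(57508 + ((r(11, 113) - 12232) + t(w(2, -12), -60))) = 1/(57508 + (((-136 - 167*11) - 12232) + (-60 - (2 - 1*(-12))))) = 1/(57508 + (((-136 - 1837) - 12232) + (-60 - (2 + 12)))) = 1/(57508 + ((-1973 - 12232) + (-60 - 1*14))) = 1/(57508 + (-14205 + (-60 - 14))) = 1/(57508 + (-14205 - 74)) = 1/(57508 - 14279) = 1/43229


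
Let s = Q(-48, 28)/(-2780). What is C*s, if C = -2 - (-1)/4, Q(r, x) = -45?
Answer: -63/2224 ≈ -0.028327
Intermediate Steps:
C = -7/4 (C = -2 - (-1)/4 = -2 - 1*(-¼) = -2 + ¼ = -7/4 ≈ -1.7500)
s = 9/556 (s = -45/(-2780) = -45*(-1/2780) = 9/556 ≈ 0.016187)
C*s = -7/4*9/556 = -63/2224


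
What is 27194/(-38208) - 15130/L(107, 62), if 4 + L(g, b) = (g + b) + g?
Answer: -1076257/19104 ≈ -56.337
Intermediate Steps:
L(g, b) = -4 + b + 2*g (L(g, b) = -4 + ((g + b) + g) = -4 + ((b + g) + g) = -4 + (b + 2*g) = -4 + b + 2*g)
27194/(-38208) - 15130/L(107, 62) = 27194/(-38208) - 15130/(-4 + 62 + 2*107) = 27194*(-1/38208) - 15130/(-4 + 62 + 214) = -13597/19104 - 15130/272 = -13597/19104 - 15130*1/272 = -13597/19104 - 445/8 = -1076257/19104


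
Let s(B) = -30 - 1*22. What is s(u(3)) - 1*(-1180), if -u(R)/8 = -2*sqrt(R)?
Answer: 1128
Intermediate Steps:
u(R) = 16*sqrt(R) (u(R) = -(-16)*sqrt(R) = 16*sqrt(R))
s(B) = -52 (s(B) = -30 - 22 = -52)
s(u(3)) - 1*(-1180) = -52 - 1*(-1180) = -52 + 1180 = 1128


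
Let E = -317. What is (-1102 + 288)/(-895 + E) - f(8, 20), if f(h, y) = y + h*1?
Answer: -16561/606 ≈ -27.328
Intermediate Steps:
f(h, y) = h + y (f(h, y) = y + h = h + y)
(-1102 + 288)/(-895 + E) - f(8, 20) = (-1102 + 288)/(-895 - 317) - (8 + 20) = -814/(-1212) - 1*28 = -814*(-1/1212) - 28 = 407/606 - 28 = -16561/606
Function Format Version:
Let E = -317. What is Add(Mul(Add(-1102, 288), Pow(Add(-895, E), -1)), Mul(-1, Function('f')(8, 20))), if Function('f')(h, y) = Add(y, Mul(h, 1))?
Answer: Rational(-16561, 606) ≈ -27.328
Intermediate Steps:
Function('f')(h, y) = Add(h, y) (Function('f')(h, y) = Add(y, h) = Add(h, y))
Add(Mul(Add(-1102, 288), Pow(Add(-895, E), -1)), Mul(-1, Function('f')(8, 20))) = Add(Mul(Add(-1102, 288), Pow(Add(-895, -317), -1)), Mul(-1, Add(8, 20))) = Add(Mul(-814, Pow(-1212, -1)), Mul(-1, 28)) = Add(Mul(-814, Rational(-1, 1212)), -28) = Add(Rational(407, 606), -28) = Rational(-16561, 606)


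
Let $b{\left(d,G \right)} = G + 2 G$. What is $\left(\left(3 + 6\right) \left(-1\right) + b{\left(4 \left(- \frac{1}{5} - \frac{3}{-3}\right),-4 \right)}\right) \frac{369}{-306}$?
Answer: $\frac{861}{34} \approx 25.324$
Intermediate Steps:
$b{\left(d,G \right)} = 3 G$
$\left(\left(3 + 6\right) \left(-1\right) + b{\left(4 \left(- \frac{1}{5} - \frac{3}{-3}\right),-4 \right)}\right) \frac{369}{-306} = \left(\left(3 + 6\right) \left(-1\right) + 3 \left(-4\right)\right) \frac{369}{-306} = \left(9 \left(-1\right) - 12\right) 369 \left(- \frac{1}{306}\right) = \left(-9 - 12\right) \left(- \frac{41}{34}\right) = \left(-21\right) \left(- \frac{41}{34}\right) = \frac{861}{34}$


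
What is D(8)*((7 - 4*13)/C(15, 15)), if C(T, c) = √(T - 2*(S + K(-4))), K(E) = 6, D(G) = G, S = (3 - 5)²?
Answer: 72*I*√5 ≈ 161.0*I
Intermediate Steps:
S = 4 (S = (-2)² = 4)
C(T, c) = √(-20 + T) (C(T, c) = √(T - 2*(4 + 6)) = √(T - 2*10) = √(T - 20) = √(-20 + T))
D(8)*((7 - 4*13)/C(15, 15)) = 8*((7 - 4*13)/(√(-20 + 15))) = 8*((7 - 52)/(√(-5))) = 8*(-45*(-I*√5/5)) = 8*(-(-9)*I*√5) = 8*(9*I*√5) = 72*I*√5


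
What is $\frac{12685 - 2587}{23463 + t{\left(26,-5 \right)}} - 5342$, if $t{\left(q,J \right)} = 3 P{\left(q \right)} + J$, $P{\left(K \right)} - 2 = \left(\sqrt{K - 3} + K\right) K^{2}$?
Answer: $- \frac{1906587446858}{356914177} - \frac{2559843 \sqrt{23}}{713828354} \approx -5341.9$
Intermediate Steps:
$P{\left(K \right)} = 2 + K^{2} \left(K + \sqrt{-3 + K}\right)$ ($P{\left(K \right)} = 2 + \left(\sqrt{K - 3} + K\right) K^{2} = 2 + \left(\sqrt{-3 + K} + K\right) K^{2} = 2 + \left(K + \sqrt{-3 + K}\right) K^{2} = 2 + K^{2} \left(K + \sqrt{-3 + K}\right)$)
$t{\left(q,J \right)} = 6 + J + 3 q^{3} + 3 q^{2} \sqrt{-3 + q}$ ($t{\left(q,J \right)} = 3 \left(2 + q^{3} + q^{2} \sqrt{-3 + q}\right) + J = \left(6 + 3 q^{3} + 3 q^{2} \sqrt{-3 + q}\right) + J = 6 + J + 3 q^{3} + 3 q^{2} \sqrt{-3 + q}$)
$\frac{12685 - 2587}{23463 + t{\left(26,-5 \right)}} - 5342 = \frac{12685 - 2587}{23463 + \left(6 - 5 + 3 \cdot 26^{3} + 3 \cdot 26^{2} \sqrt{-3 + 26}\right)} - 5342 = \frac{10098}{23463 + \left(6 - 5 + 3 \cdot 17576 + 3 \cdot 676 \sqrt{23}\right)} - 5342 = \frac{10098}{23463 + \left(6 - 5 + 52728 + 2028 \sqrt{23}\right)} - 5342 = \frac{10098}{23463 + \left(52729 + 2028 \sqrt{23}\right)} - 5342 = \frac{10098}{76192 + 2028 \sqrt{23}} - 5342 = -5342 + \frac{10098}{76192 + 2028 \sqrt{23}}$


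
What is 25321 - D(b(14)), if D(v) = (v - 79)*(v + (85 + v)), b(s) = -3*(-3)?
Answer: 32531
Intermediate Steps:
b(s) = 9
D(v) = (-79 + v)*(85 + 2*v)
25321 - D(b(14)) = 25321 - (-6715 - 73*9 + 2*9²) = 25321 - (-6715 - 657 + 2*81) = 25321 - (-6715 - 657 + 162) = 25321 - 1*(-7210) = 25321 + 7210 = 32531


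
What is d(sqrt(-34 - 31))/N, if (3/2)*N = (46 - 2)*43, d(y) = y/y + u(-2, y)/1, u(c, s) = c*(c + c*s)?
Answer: 15/3784 + 3*I*sqrt(65)/946 ≈ 0.0039641 + 0.025567*I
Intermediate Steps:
d(y) = 5 + 4*y (d(y) = y/y + ((-2)**2*(1 + y))/1 = 1 + (4*(1 + y))*1 = 1 + (4 + 4*y)*1 = 1 + (4 + 4*y) = 5 + 4*y)
N = 3784/3 (N = 2*((46 - 2)*43)/3 = 2*(44*43)/3 = (2/3)*1892 = 3784/3 ≈ 1261.3)
d(sqrt(-34 - 31))/N = (5 + 4*sqrt(-34 - 31))/(3784/3) = (5 + 4*sqrt(-65))*(3/3784) = (5 + 4*(I*sqrt(65)))*(3/3784) = (5 + 4*I*sqrt(65))*(3/3784) = 15/3784 + 3*I*sqrt(65)/946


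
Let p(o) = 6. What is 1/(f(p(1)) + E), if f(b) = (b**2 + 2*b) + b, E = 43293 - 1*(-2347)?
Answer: 1/45694 ≈ 2.1885e-5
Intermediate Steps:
E = 45640 (E = 43293 + 2347 = 45640)
f(b) = b**2 + 3*b
1/(f(p(1)) + E) = 1/(6*(3 + 6) + 45640) = 1/(6*9 + 45640) = 1/(54 + 45640) = 1/45694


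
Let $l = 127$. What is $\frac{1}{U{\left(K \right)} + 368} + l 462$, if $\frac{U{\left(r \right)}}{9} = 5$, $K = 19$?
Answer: $\frac{24232363}{413} \approx 58674.0$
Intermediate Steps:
$U{\left(r \right)} = 45$ ($U{\left(r \right)} = 9 \cdot 5 = 45$)
$\frac{1}{U{\left(K \right)} + 368} + l 462 = \frac{1}{45 + 368} + 127 \cdot 462 = \frac{1}{413} + 58674 = \frac{24232363}{413}$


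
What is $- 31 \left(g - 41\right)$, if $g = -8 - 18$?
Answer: $2077$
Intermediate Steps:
$g = -26$
$- 31 \left(g - 41\right) = - 31 \left(-26 - 41\right) = \left(-31\right) \left(-67\right) = 2077$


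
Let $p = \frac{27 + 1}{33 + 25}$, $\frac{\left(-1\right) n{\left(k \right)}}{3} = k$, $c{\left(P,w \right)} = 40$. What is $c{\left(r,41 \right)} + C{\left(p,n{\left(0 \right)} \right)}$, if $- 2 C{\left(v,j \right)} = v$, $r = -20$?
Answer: $\frac{1153}{29} \approx 39.759$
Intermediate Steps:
$n{\left(k \right)} = - 3 k$
$p = \frac{14}{29}$ ($p = \frac{28}{58} = 28 \cdot \frac{1}{58} = \frac{14}{29} \approx 0.48276$)
$C{\left(v,j \right)} = - \frac{v}{2}$
$c{\left(r,41 \right)} + C{\left(p,n{\left(0 \right)} \right)} = 40 - \frac{7}{29} = \frac{1153}{29}$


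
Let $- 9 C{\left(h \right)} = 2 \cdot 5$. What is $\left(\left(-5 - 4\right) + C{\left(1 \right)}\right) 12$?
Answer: $- \frac{364}{3} \approx -121.33$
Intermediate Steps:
$C{\left(h \right)} = - \frac{10}{9}$ ($C{\left(h \right)} = - \frac{2 \cdot 5}{9} = \left(- \frac{1}{9}\right) 10 = - \frac{10}{9}$)
$\left(\left(-5 - 4\right) + C{\left(1 \right)}\right) 12 = \left(\left(-5 - 4\right) - \frac{10}{9}\right) 12 = \left(-9 - \frac{10}{9}\right) 12 = \left(- \frac{91}{9}\right) 12 = - \frac{364}{3}$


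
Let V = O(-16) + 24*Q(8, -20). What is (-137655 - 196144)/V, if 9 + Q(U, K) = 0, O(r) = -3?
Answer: 333799/219 ≈ 1524.2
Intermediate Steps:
Q(U, K) = -9 (Q(U, K) = -9 + 0 = -9)
V = -219 (V = -3 + 24*(-9) = -3 - 216 = -219)
(-137655 - 196144)/V = (-137655 - 196144)/(-219) = -333799*(-1/219) = 333799/219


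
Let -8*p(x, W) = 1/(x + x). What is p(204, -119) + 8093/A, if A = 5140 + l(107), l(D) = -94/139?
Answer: 611841227/388615104 ≈ 1.5744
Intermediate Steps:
l(D) = -94/139 (l(D) = -94*1/139 = -94/139)
p(x, W) = -1/(16*x) (p(x, W) = -1/(8*(x + x)) = -1/(2*x)/8 = -1/(16*x))
A = 714366/139 (A = 5140 - 94/139 = 714366/139 ≈ 5139.3)
p(204, -119) + 8093/A = -1/16/204 + 8093/(714366/139) = -1/16*1/204 + 8093*(139/714366) = -1/3264 + 1124927/714366 = 611841227/388615104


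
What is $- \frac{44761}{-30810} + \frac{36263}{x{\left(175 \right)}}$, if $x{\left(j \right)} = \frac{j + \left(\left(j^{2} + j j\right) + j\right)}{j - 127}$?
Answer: $\frac{176205947}{5930925} \approx 29.71$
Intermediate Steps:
$x{\left(j \right)} = \frac{2 j + 2 j^{2}}{-127 + j}$ ($x{\left(j \right)} = \frac{j + \left(\left(j^{2} + j^{2}\right) + j\right)}{-127 + j} = \frac{j + \left(2 j^{2} + j\right)}{-127 + j} = \frac{j + \left(j + 2 j^{2}\right)}{-127 + j} = \frac{2 j + 2 j^{2}}{-127 + j}$)
$- \frac{44761}{-30810} + \frac{36263}{x{\left(175 \right)}} = - \frac{44761}{-30810} + \frac{36263}{2 \cdot 175 \frac{1}{-127 + 175} \left(1 + 175\right)} = \left(-44761\right) \left(- \frac{1}{30810}\right) + \frac{36263}{2 \cdot 175 \cdot \frac{1}{48} \cdot 176} = \frac{44761}{30810} + \frac{36263}{2 \cdot 175 \cdot \frac{1}{48} \cdot 176} = \frac{44761}{30810} + \frac{36263}{\frac{3850}{3}} = \frac{44761}{30810} + 36263 \cdot \frac{3}{3850} = \frac{44761}{30810} + \frac{108789}{3850} = \frac{176205947}{5930925}$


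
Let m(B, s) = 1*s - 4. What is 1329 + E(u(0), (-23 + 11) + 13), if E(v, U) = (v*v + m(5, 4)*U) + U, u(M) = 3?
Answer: 1339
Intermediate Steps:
m(B, s) = -4 + s (m(B, s) = s - 4 = -4 + s)
E(v, U) = U + v² (E(v, U) = (v*v + (-4 + 4)*U) + U = (v² + 0*U) + U = (v² + 0) + U = v² + U = U + v²)
1329 + E(u(0), (-23 + 11) + 13) = 1329 + (((-23 + 11) + 13) + 3²) = 1329 + ((-12 + 13) + 9) = 1329 + (1 + 9) = 1329 + 10 = 1339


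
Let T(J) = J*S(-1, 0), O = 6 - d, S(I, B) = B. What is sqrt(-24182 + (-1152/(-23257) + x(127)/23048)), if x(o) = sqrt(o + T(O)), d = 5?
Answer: sqrt(-1737021572955162007904 + 3116596938338*sqrt(127))/268013668 ≈ 155.51*I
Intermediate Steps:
O = 1 (O = 6 - 1*5 = 6 - 5 = 1)
T(J) = 0 (T(J) = J*0 = 0)
x(o) = sqrt(o) (x(o) = sqrt(o + 0) = sqrt(o))
sqrt(-24182 + (-1152/(-23257) + x(127)/23048)) = sqrt(-24182 + (-1152/(-23257) + sqrt(127)/23048)) = sqrt(-24182 + (-1152*(-1/23257) + sqrt(127)*(1/23048))) = sqrt(-24182 + (1152/23257 + sqrt(127)/23048)) = sqrt(-562399622/23257 + sqrt(127)/23048)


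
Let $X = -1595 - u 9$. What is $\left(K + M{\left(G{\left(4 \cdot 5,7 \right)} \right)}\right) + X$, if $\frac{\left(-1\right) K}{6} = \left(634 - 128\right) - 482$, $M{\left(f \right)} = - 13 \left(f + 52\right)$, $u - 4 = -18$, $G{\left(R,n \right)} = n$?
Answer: $-2380$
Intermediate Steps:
$u = -14$ ($u = 4 - 18 = -14$)
$M{\left(f \right)} = -676 - 13 f$ ($M{\left(f \right)} = - 13 \left(52 + f\right) = -676 - 13 f$)
$K = -144$ ($K = - 6 \left(\left(634 - 128\right) - 482\right) = - 6 \left(506 - 482\right) = \left(-6\right) 24 = -144$)
$X = -1469$ ($X = -1595 - \left(-14\right) 9 = -1595 - -126 = -1595 + 126 = -1469$)
$\left(K + M{\left(G{\left(4 \cdot 5,7 \right)} \right)}\right) + X = \left(-144 - 767\right) - 1469 = -911 - 1469 = -2380$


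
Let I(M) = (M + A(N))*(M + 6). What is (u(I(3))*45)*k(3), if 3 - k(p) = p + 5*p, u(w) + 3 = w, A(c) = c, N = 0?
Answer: -16200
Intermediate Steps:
I(M) = M*(6 + M) (I(M) = (M + 0)*(M + 6) = M*(6 + M))
u(w) = -3 + w
k(p) = 3 - 6*p (k(p) = 3 - (p + 5*p) = 3 - 6*p)
(u(I(3))*45)*k(3) = ((-3 + 3*(6 + 3))*45)*(3 - 6*3) = ((-3 + 3*9)*45)*(3 - 18) = ((-3 + 27)*45)*(-15) = (24*45)*(-15) = 1080*(-15) = -16200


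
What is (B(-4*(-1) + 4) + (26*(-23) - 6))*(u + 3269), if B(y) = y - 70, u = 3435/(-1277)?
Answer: -2777937948/1277 ≈ -2.1754e+6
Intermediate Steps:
u = -3435/1277 (u = 3435*(-1/1277) = -3435/1277 ≈ -2.6899)
B(y) = -70 + y
(B(-4*(-1) + 4) + (26*(-23) - 6))*(u + 3269) = ((-70 + (-4*(-1) + 4)) + (26*(-23) - 6))*(-3435/1277 + 3269) = ((-70 + (4 + 4)) + (-598 - 6))*(4171078/1277) = ((-70 + 8) - 604)*(4171078/1277) = (-62 - 604)*(4171078/1277) = -666*4171078/1277 = -2777937948/1277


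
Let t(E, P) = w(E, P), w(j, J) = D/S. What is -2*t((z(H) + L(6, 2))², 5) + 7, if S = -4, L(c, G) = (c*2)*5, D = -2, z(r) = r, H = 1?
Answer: 6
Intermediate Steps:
L(c, G) = 10*c (L(c, G) = (2*c)*5 = 10*c)
w(j, J) = ½ (w(j, J) = -2/(-4) = -2*(-¼) = ½)
t(E, P) = ½
-2*t((z(H) + L(6, 2))², 5) + 7 = -2*½ + 7 = -1 + 7 = 6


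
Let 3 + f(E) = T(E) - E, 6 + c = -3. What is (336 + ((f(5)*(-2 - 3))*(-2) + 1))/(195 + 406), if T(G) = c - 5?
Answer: 117/601 ≈ 0.19468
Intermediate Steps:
c = -9 (c = -6 - 3 = -9)
T(G) = -14 (T(G) = -9 - 5 = -14)
f(E) = -17 - E (f(E) = -3 + (-14 - E) = -17 - E)
(336 + ((f(5)*(-2 - 3))*(-2) + 1))/(195 + 406) = (336 + (((-17 - 1*5)*(-2 - 3))*(-2) + 1))/(195 + 406) = (336 + (((-17 - 5)*(-5))*(-2) + 1))/601 = (336 + (-22*(-5)*(-2) + 1))*(1/601) = (336 + (110*(-2) + 1))*(1/601) = (336 + (-220 + 1))*(1/601) = (336 - 219)*(1/601) = 117*(1/601) = 117/601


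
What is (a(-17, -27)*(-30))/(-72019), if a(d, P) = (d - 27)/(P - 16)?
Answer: 1320/3096817 ≈ 0.00042624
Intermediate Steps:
a(d, P) = (-27 + d)/(-16 + P)
(a(-17, -27)*(-30))/(-72019) = (((-27 - 17)/(-16 - 27))*(-30))/(-72019) = ((-44/(-43))*(-30))*(-1/72019) = (-1/43*(-44)*(-30))*(-1/72019) = ((44/43)*(-30))*(-1/72019) = -1320/43*(-1/72019) = 1320/3096817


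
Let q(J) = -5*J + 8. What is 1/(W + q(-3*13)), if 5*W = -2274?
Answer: -5/1259 ≈ -0.0039714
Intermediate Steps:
W = -2274/5 (W = (⅕)*(-2274) = -2274/5 ≈ -454.80)
q(J) = 8 - 5*J
1/(W + q(-3*13)) = 1/(-2274/5 + (8 - (-15)*13)) = 1/(-2274/5 + (8 - 5*(-39))) = 1/(-2274/5 + (8 + 195)) = 1/(-2274/5 + 203) = 1/(-1259/5) = -5/1259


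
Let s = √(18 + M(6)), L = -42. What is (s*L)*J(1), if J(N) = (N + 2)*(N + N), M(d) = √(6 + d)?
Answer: -252*√(18 + 2*√3) ≈ -1167.5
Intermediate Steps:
J(N) = 2*N*(2 + N) (J(N) = (2 + N)*(2*N) = 2*N*(2 + N))
s = √(18 + 2*√3) (s = √(18 + √(6 + 6)) = √(18 + √12) = √(18 + 2*√3) ≈ 4.6329)
(s*L)*J(1) = (√(18 + 2*√3)*(-42))*(2*1*(2 + 1)) = (-42*√(18 + 2*√3))*(2*1*3) = -42*√(18 + 2*√3)*6 = -252*√(18 + 2*√3)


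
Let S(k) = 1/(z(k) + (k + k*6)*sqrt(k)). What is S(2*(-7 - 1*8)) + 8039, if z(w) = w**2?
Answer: 19052431/2370 + 7*I*sqrt(30)/71100 ≈ 8039.0 + 0.00053925*I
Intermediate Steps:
S(k) = 1/(k**2 + 7*k**(3/2)) (S(k) = 1/(k**2 + (k + k*6)*sqrt(k)) = 1/(k**2 + (k + 6*k)*sqrt(k)) = 1/(k**2 + (7*k)*sqrt(k)) = 1/(k**2 + 7*k**(3/2)))
S(2*(-7 - 1*8)) + 8039 = 1/((2*(-7 - 1*8))**2 + 7*(2*(-7 - 1*8))**(3/2)) + 8039 = 1/((2*(-7 - 8))**2 + 7*(2*(-7 - 8))**(3/2)) + 8039 = 1/((2*(-15))**2 + 7*(2*(-15))**(3/2)) + 8039 = 1/((-30)**2 + 7*(-30)**(3/2)) + 8039 = 1/(900 + 7*(-30*I*sqrt(30))) + 8039 = 1/(900 - 210*I*sqrt(30)) + 8039 = 8039 + 1/(900 - 210*I*sqrt(30))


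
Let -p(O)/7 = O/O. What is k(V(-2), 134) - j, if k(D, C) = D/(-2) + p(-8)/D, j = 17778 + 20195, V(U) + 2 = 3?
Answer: -75961/2 ≈ -37981.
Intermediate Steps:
V(U) = 1 (V(U) = -2 + 3 = 1)
p(O) = -7 (p(O) = -7*O/O = -7*1 = -7)
j = 37973
k(D, C) = -7/D - D/2 (k(D, C) = D/(-2) - 7/D = D*(-1/2) - 7/D = -D/2 - 7/D = -7/D - D/2)
k(V(-2), 134) - j = (-7/1 - 1/2*1) - 1*37973 = (-7*1 - 1/2) - 37973 = (-7 - 1/2) - 37973 = -15/2 - 37973 = -75961/2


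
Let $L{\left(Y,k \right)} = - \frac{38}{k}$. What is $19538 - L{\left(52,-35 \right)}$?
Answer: $\frac{683792}{35} \approx 19537.0$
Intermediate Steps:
$19538 - L{\left(52,-35 \right)} = 19538 - - \frac{38}{-35} = 19538 - \left(-38\right) \left(- \frac{1}{35}\right) = 19538 - \frac{38}{35} = \frac{683792}{35}$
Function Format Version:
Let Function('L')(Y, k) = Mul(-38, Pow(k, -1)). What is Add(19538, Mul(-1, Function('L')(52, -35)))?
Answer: Rational(683792, 35) ≈ 19537.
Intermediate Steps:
Add(19538, Mul(-1, Function('L')(52, -35))) = Add(19538, Mul(-1, Mul(-38, Pow(-35, -1)))) = Add(19538, Mul(-1, Mul(-38, Rational(-1, 35)))) = Add(19538, Mul(-1, Rational(38, 35))) = Add(19538, Rational(-38, 35)) = Rational(683792, 35)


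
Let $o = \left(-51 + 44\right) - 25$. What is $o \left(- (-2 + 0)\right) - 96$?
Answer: $-160$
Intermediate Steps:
$o = -32$ ($o = -7 - 25 = -32$)
$o \left(- (-2 + 0)\right) - 96 = - 32 \left(- (-2 + 0)\right) - 96 = - 32 \left(\left(-1\right) \left(-2\right)\right) - 96 = \left(-32\right) 2 - 96 = -64 - 96 = -160$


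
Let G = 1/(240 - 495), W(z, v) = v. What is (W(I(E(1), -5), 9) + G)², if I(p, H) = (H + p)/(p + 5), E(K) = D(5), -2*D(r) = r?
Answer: 5262436/65025 ≈ 80.929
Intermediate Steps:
D(r) = -r/2
E(K) = -5/2 (E(K) = -½*5 = -5/2)
I(p, H) = (H + p)/(5 + p)
G = -1/255 (G = 1/(-255) = -1/255 ≈ -0.0039216)
(W(I(E(1), -5), 9) + G)² = (9 - 1/255)² = (2294/255)² = 5262436/65025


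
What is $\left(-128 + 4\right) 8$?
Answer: $-992$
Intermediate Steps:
$\left(-128 + 4\right) 8 = \left(-124\right) 8 = -992$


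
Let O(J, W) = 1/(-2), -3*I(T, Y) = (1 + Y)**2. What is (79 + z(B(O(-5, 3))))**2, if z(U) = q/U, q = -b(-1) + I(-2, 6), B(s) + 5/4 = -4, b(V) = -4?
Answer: 26265625/3969 ≈ 6617.7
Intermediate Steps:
I(T, Y) = -(1 + Y)**2/3
O(J, W) = -1/2
B(s) = -21/4 (B(s) = -5/4 - 4 = -21/4)
q = -37/3 (q = -1*(-4) - (1 + 6)**2/3 = 4 - 1/3*7**2 = 4 - 1/3*49 = 4 - 49/3 = -37/3 ≈ -12.333)
z(U) = -37/(3*U)
(79 + z(B(O(-5, 3))))**2 = (79 - 37/(3*(-21/4)))**2 = (79 - 37/3*(-4/21))**2 = (79 + 148/63)**2 = (5125/63)**2 = 26265625/3969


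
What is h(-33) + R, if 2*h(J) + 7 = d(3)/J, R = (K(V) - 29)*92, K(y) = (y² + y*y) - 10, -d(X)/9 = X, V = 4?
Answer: -7118/11 ≈ -647.09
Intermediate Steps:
d(X) = -9*X
K(y) = -10 + 2*y² (K(y) = (y² + y²) - 10 = 2*y² - 10 = -10 + 2*y²)
R = -644 (R = ((-10 + 2*4²) - 29)*92 = ((-10 + 2*16) - 29)*92 = ((-10 + 32) - 29)*92 = (22 - 29)*92 = -7*92 = -644)
h(J) = -7/2 - 27/(2*J) (h(J) = -7/2 + ((-9*3)/J)/2 = -7/2 + (-27/J)/2 = -7/2 - 27/(2*J))
h(-33) + R = (½)*(-27 - 7*(-33))/(-33) - 644 = (½)*(-1/33)*(-27 + 231) - 644 = (½)*(-1/33)*204 - 644 = -34/11 - 644 = -7118/11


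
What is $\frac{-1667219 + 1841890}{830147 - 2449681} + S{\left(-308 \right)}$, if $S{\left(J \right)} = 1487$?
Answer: $\frac{344010341}{231362} \approx 1486.9$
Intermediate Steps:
$\frac{-1667219 + 1841890}{830147 - 2449681} + S{\left(-308 \right)} = \frac{-1667219 + 1841890}{830147 - 2449681} + 1487 = \frac{174671}{-1619534} + 1487 = 174671 \left(- \frac{1}{1619534}\right) + 1487 = - \frac{24953}{231362} + 1487 = \frac{344010341}{231362}$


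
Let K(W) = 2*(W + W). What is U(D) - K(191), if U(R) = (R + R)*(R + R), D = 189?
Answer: 142120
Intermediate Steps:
K(W) = 4*W (K(W) = 2*(2*W) = 4*W)
U(R) = 4*R**2 (U(R) = (2*R)*(2*R) = 4*R**2)
U(D) - K(191) = 4*189**2 - 4*191 = 4*35721 - 1*764 = 142884 - 764 = 142120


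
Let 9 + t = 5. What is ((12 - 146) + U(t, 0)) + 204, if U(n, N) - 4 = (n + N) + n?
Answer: 66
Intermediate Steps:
t = -4 (t = -9 + 5 = -4)
U(n, N) = 4 + N + 2*n (U(n, N) = 4 + ((n + N) + n) = 4 + ((N + n) + n) = 4 + (N + 2*n) = 4 + N + 2*n)
((12 - 146) + U(t, 0)) + 204 = ((12 - 146) + (4 + 0 + 2*(-4))) + 204 = (-134 + (4 + 0 - 8)) + 204 = (-134 - 4) + 204 = -138 + 204 = 66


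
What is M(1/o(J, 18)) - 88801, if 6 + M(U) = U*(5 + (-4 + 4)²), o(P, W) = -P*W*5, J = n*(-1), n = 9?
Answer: -14386733/162 ≈ -88807.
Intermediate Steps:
J = -9 (J = 9*(-1) = -9)
o(P, W) = -5*P*W (o(P, W) = -P*W*5 = -5*P*W)
M(U) = -6 + 5*U (M(U) = -6 + U*(5 + (-4 + 4)²) = -6 + U*(5 + 0²) = -6 + U*(5 + 0) = -6 + U*5 = -6 + 5*U)
M(1/o(J, 18)) - 88801 = (-6 + 5/((-5*(-9)*18))) - 88801 = (-6 + 5/810) - 88801 = (-6 + 5*(1/810)) - 88801 = (-6 + 1/162) - 88801 = -971/162 - 88801 = -14386733/162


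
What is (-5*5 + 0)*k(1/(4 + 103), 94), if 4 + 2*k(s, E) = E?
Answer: -1125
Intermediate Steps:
k(s, E) = -2 + E/2
(-5*5 + 0)*k(1/(4 + 103), 94) = (-5*5 + 0)*(-2 + (½)*94) = (-25 + 0)*(-2 + 47) = -25*45 = -1125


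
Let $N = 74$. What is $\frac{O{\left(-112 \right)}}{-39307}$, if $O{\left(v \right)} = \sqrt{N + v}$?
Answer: $- \frac{i \sqrt{38}}{39307} \approx - 0.00015683 i$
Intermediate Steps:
$O{\left(v \right)} = \sqrt{74 + v}$
$\frac{O{\left(-112 \right)}}{-39307} = \frac{\sqrt{74 - 112}}{-39307} = \sqrt{-38} \left(- \frac{1}{39307}\right) = i \sqrt{38} \left(- \frac{1}{39307}\right) = - \frac{i \sqrt{38}}{39307}$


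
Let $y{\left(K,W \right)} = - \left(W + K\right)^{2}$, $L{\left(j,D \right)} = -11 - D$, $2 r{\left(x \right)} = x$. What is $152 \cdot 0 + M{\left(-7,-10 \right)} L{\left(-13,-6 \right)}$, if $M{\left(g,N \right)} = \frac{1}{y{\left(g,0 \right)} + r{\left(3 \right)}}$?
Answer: $\frac{2}{19} \approx 0.10526$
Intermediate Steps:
$r{\left(x \right)} = \frac{x}{2}$
$y{\left(K,W \right)} = - \left(K + W\right)^{2}$
$M{\left(g,N \right)} = \frac{1}{\frac{3}{2} - g^{2}}$ ($M{\left(g,N \right)} = \frac{1}{- \left(g + 0\right)^{2} + \frac{1}{2} \cdot 3} = \frac{1}{- g^{2} + \frac{3}{2}} = \frac{1}{\frac{3}{2} - g^{2}}$)
$152 \cdot 0 + M{\left(-7,-10 \right)} L{\left(-13,-6 \right)} = 152 \cdot 0 + - \frac{2}{-3 + 2 \left(-7\right)^{2}} \left(-11 - -6\right) = 0 + - \frac{2}{-3 + 2 \cdot 49} \left(-11 + 6\right) = 0 + - \frac{2}{-3 + 98} \left(-5\right) = 0 + - \frac{2}{95} \left(-5\right) = 0 + \left(-2\right) \frac{1}{95} \left(-5\right) = 0 - - \frac{2}{19} = 0 + \frac{2}{19} = \frac{2}{19}$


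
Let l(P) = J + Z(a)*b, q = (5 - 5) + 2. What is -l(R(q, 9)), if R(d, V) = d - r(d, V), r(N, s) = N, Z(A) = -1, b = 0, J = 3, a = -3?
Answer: -3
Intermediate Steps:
q = 2 (q = 0 + 2 = 2)
R(d, V) = 0 (R(d, V) = d - d = 0)
l(P) = 3 (l(P) = 3 - 1*0 = 3 + 0 = 3)
-l(R(q, 9)) = -1*3 = -3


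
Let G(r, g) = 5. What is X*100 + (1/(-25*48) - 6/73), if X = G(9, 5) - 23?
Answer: -157687273/87600 ≈ -1800.1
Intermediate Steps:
X = -18 (X = 5 - 23 = -18)
X*100 + (1/(-25*48) - 6/73) = -18*100 + (1/(-25*48) - 6/73) = -1800 + (-1/25*1/48 - 6*1/73) = -1800 + (-1/1200 - 6/73) = -1800 - 7273/87600 = -157687273/87600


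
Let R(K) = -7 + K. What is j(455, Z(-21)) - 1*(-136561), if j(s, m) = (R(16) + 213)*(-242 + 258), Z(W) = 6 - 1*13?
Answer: 140113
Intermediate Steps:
Z(W) = -7 (Z(W) = 6 - 13 = -7)
j(s, m) = 3552 (j(s, m) = ((-7 + 16) + 213)*(-242 + 258) = (9 + 213)*16 = 222*16 = 3552)
j(455, Z(-21)) - 1*(-136561) = 3552 - 1*(-136561) = 3552 + 136561 = 140113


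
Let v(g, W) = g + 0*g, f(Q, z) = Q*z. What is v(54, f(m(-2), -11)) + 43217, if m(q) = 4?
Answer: 43271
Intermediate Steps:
v(g, W) = g (v(g, W) = g + 0 = g)
v(54, f(m(-2), -11)) + 43217 = 54 + 43217 = 43271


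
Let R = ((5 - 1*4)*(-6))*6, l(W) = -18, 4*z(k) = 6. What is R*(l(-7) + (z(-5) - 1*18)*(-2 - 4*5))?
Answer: -12420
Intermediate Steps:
z(k) = 3/2 (z(k) = (¼)*6 = 3/2)
R = -36 (R = ((5 - 4)*(-6))*6 = (1*(-6))*6 = -6*6 = -36)
R*(l(-7) + (z(-5) - 1*18)*(-2 - 4*5)) = -36*(-18 + (3/2 - 1*18)*(-2 - 4*5)) = -36*(-18 + (3/2 - 18)*(-2 - 20)) = -36*(-18 - 33/2*(-22)) = -36*(-18 + 363) = -36*345 = -12420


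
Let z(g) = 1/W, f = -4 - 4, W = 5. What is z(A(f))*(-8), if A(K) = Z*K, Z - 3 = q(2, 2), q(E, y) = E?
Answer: -8/5 ≈ -1.6000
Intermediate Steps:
f = -8
Z = 5 (Z = 3 + 2 = 5)
A(K) = 5*K
z(g) = 1/5
z(A(f))*(-8) = (1/5)*(-8) = -8/5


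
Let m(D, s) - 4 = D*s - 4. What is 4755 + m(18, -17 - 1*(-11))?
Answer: 4647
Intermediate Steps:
m(D, s) = D*s (m(D, s) = 4 + (D*s - 4) = 4 + (-4 + D*s) = D*s)
4755 + m(18, -17 - 1*(-11)) = 4755 + 18*(-17 - 1*(-11)) = 4755 + 18*(-17 + 11) = 4755 + 18*(-6) = 4755 - 108 = 4647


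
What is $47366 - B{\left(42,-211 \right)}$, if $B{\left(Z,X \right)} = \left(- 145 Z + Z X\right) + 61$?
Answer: $62257$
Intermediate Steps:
$B{\left(Z,X \right)} = 61 - 145 Z + X Z$ ($B{\left(Z,X \right)} = \left(- 145 Z + X Z\right) + 61 = 61 - 145 Z + X Z$)
$47366 - B{\left(42,-211 \right)} = 47366 - \left(61 - 6090 - 8862\right) = 47366 - -14891 = 47366 + 14891 = 62257$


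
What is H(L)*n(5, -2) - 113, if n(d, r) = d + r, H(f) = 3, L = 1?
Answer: -104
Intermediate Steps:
H(L)*n(5, -2) - 113 = 3*(5 - 2) - 113 = 3*3 - 113 = 9 - 113 = -104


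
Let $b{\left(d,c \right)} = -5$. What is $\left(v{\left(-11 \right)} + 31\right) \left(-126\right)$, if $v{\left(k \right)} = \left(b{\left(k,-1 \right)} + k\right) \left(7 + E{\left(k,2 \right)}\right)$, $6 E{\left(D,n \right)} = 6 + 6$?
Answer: $14238$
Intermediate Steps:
$E{\left(D,n \right)} = 2$ ($E{\left(D,n \right)} = \frac{6 + 6}{6} = \frac{1}{6} \cdot 12 = 2$)
$v{\left(k \right)} = -45 + 9 k$ ($v{\left(k \right)} = \left(-5 + k\right) \left(7 + 2\right) = \left(-5 + k\right) 9 = -45 + 9 k$)
$\left(v{\left(-11 \right)} + 31\right) \left(-126\right) = \left(\left(-45 + 9 \left(-11\right)\right) + 31\right) \left(-126\right) = \left(\left(-45 - 99\right) + 31\right) \left(-126\right) = \left(-144 + 31\right) \left(-126\right) = \left(-113\right) \left(-126\right) = 14238$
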